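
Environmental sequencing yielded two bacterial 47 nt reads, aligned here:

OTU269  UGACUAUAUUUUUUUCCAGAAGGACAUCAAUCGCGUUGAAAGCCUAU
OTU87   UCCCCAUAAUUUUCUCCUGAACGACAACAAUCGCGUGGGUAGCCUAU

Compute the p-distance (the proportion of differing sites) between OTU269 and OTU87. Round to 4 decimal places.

Mismatches occur at site 2 (G→C), site 3 (A→C), site 5 (U→C), site 9 (U→A), site 14 (U→C), site 18 (A→U), site 22 (G→C), site 27 (U→A), site 37 (U→G), site 39 (A→G), site 40 (A→U).
There are 11 differences over 47 sites, so p = 11/47 = 0.2340.

0.2340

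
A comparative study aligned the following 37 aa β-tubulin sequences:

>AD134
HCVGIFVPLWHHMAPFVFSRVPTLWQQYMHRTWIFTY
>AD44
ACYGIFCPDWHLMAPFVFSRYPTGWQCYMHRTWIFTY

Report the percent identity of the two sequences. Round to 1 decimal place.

Differing sites — 1:H/A; 3:V/Y; 7:V/C; 9:L/D; 12:H/L; 21:V/Y; 24:L/G; 27:Q/C.
29 of the 37 sites match, so the percent identity is 29/37 × 100 = 78.4%.

78.4%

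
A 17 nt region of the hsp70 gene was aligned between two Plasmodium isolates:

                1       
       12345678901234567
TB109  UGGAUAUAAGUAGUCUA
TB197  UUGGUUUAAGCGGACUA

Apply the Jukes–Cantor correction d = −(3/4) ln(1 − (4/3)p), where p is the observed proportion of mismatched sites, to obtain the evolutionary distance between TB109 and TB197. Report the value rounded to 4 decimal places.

Differing sites — 2:G/U; 4:A/G; 6:A/U; 11:U/C; 12:A/G; 14:U/A.
p = 6/17 = 0.352941.
d = −0.75 · ln(1 − (4/3)·0.352941) = −0.75 · ln(0.529412) = −0.75 · (-0.635988) = 0.4770.

0.4770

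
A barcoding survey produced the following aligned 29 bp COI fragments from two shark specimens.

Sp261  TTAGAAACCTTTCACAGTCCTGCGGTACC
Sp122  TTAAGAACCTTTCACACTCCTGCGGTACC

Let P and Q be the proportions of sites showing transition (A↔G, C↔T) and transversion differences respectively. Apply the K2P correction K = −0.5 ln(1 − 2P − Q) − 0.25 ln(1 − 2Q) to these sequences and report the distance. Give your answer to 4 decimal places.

0.1125

The sequences differ at positions 4 (G/A, transition), 5 (A/G, transition), 17 (G/C, transversion).
Of the 3 differences, 2 transitions and 1 transversion over 29 sites: P = 2/29 = 0.068966, Q = 1/29 = 0.034483.
d = −0.5·ln(0.827585) − 0.25·ln(0.931034) = −0.5·(-0.189243) − 0.25·(-0.071459) = 0.1125.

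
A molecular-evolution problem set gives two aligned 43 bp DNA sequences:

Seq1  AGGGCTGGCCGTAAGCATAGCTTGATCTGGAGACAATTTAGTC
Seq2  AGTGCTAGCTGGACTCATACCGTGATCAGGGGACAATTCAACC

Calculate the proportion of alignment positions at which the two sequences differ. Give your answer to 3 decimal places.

0.302

The sequences differ at positions 3 (G/T), 7 (G/A), 10 (C/T), 12 (T/G), 14 (A/C), 15 (G/T), 20 (G/C), 22 (T/G), 28 (T/A), 31 (A/G), 39 (T/C), 41 (G/A), 42 (T/C).
There are 13 differences over 43 sites, so p = 13/43 = 0.302.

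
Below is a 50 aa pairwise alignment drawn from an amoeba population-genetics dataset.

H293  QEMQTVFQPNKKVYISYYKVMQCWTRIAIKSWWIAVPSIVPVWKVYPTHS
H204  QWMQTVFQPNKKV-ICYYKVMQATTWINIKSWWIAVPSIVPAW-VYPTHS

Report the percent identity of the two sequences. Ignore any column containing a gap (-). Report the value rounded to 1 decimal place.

Excluding the 2 gap columns leaves 48 comparable sites.
Differing sites — 2:E/W; 16:S/C; 23:C/A; 24:W/T; 26:R/W; 28:A/N; 42:V/A.
41 of the 48 comparable sites match, so the percent identity is 41/48 × 100 = 85.4%.

85.4%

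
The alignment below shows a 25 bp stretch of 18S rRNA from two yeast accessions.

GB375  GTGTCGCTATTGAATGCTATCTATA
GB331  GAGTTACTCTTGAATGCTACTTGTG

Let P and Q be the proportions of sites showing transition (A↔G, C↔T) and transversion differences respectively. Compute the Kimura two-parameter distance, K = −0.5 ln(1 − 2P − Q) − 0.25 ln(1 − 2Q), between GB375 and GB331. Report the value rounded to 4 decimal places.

0.4541

Differing sites — 2:T/A (Tv); 5:C/T (Ti); 6:G/A (Ti); 9:A/C (Tv); 20:T/C (Ti); 21:C/T (Ti); 23:A/G (Ti); 25:A/G (Ti).
Of the 8 differences, 6 transitions and 2 transversions over 25 sites: P = 6/25 = 0.240000, Q = 2/25 = 0.080000.
d = −0.5·ln(0.440000) − 0.25·ln(0.840000) = −0.5·(-0.820981) − 0.25·(-0.174353) = 0.4541.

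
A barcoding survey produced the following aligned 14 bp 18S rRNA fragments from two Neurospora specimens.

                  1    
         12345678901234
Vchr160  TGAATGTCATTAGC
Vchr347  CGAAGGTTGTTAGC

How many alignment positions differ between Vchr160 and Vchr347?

Mismatches occur at site 1 (T↔C), site 5 (T↔G), site 8 (C↔T), site 9 (A↔G).
That gives 4 mismatches out of 14 aligned sites, so the Hamming distance is 4.

4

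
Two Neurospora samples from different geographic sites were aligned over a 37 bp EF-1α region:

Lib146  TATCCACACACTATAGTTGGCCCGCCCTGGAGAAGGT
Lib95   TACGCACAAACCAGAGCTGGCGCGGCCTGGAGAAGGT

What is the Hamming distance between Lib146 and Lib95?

8

Mismatches occur at site 3 (T↔C), site 4 (C↔G), site 9 (C↔A), site 12 (T↔C), site 14 (T↔G), site 17 (T↔C), site 22 (C↔G), site 25 (C↔G).
That gives 8 mismatches out of 37 aligned sites, so the Hamming distance is 8.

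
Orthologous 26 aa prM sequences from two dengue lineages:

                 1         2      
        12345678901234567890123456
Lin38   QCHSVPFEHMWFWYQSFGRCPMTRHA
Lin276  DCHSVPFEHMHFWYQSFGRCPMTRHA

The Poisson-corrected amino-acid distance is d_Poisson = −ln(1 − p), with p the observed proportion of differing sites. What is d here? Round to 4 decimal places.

Mismatches occur at site 1 (Q/D), site 11 (W/H).
p = 2/26 = 0.076923.
d = −ln(1 − 0.076923) = −ln(0.923077) = 0.0800.

0.0800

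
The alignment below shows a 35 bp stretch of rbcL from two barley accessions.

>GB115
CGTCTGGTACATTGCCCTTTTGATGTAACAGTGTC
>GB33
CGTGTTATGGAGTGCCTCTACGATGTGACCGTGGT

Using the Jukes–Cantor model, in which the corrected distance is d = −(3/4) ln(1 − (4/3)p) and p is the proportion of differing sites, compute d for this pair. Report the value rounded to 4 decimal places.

The sequences differ at positions 4 (C/G), 6 (G/T), 7 (G/A), 9 (A/G), 10 (C/G), 12 (T/G), 17 (C/T), 18 (T/C), 20 (T/A), 21 (T/C), 27 (A/G), 30 (A/C), 34 (T/G), 35 (C/T).
p = 14/35 = 0.400000.
d = −0.75 · ln(1 − (4/3)·0.400000) = −0.75 · ln(0.466667) = −0.75 · (-0.762139) = 0.5716.

0.5716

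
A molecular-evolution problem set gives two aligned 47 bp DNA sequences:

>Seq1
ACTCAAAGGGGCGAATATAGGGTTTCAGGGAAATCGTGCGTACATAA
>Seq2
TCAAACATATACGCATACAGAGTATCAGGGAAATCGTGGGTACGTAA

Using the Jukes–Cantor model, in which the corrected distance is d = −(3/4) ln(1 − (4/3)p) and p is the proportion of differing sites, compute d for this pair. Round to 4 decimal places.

0.3796

Differing sites — 1:A/T; 3:T/A; 4:C/A; 6:A/C; 8:G/T; 9:G/A; 10:G/T; 11:G/A; 14:A/C; 18:T/C; 21:G/A; 24:T/A; 39:C/G; 44:A/G.
p = 14/47 = 0.297872.
d = −0.75 · ln(1 − (4/3)·0.297872) = −0.75 · ln(0.602837) = −0.75 · (-0.506108) = 0.3796.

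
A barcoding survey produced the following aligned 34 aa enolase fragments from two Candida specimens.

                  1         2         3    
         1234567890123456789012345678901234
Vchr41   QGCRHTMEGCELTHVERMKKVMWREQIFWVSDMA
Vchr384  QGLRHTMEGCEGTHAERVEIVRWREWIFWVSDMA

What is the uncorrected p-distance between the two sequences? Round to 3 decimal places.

0.235

Differing sites — 3:C/L; 12:L/G; 15:V/A; 18:M/V; 19:K/E; 20:K/I; 22:M/R; 26:Q/W.
There are 8 differences over 34 sites, so p = 8/34 = 0.235.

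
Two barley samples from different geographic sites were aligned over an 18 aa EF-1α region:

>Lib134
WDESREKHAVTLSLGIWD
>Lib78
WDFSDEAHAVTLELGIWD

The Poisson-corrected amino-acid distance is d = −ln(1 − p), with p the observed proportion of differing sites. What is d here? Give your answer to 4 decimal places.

Differing sites — 3:E/F; 5:R/D; 7:K/A; 13:S/E.
p = 4/18 = 0.222222.
d = −ln(1 − 0.222222) = −ln(0.777778) = 0.2513.

0.2513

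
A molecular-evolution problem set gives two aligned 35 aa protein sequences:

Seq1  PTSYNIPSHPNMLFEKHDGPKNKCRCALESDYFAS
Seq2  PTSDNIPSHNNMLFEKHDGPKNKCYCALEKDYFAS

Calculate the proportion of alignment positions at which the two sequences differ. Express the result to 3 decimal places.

The sequences differ at positions 4 (Y/D), 10 (P/N), 25 (R/Y), 30 (S/K).
There are 4 differences over 35 sites, so p = 4/35 = 0.114.

0.114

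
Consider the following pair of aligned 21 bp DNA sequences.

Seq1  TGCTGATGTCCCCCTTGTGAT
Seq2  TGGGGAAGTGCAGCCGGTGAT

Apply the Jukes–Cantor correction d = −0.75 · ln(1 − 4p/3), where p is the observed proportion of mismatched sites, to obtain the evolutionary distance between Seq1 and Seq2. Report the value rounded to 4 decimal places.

Differing sites — 3:C/G; 4:T/G; 7:T/A; 10:C/G; 12:C/A; 13:C/G; 15:T/C; 16:T/G.
p = 8/21 = 0.380952.
d = −0.75 · ln(1 − (4/3)·0.380952) = −0.75 · ln(0.492064) = −0.75 · (-0.709146) = 0.5319.

0.5319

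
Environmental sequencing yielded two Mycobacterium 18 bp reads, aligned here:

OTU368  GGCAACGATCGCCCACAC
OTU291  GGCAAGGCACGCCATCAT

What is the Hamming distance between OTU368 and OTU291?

Mismatches occur at site 6 (C↔G), site 8 (A↔C), site 9 (T↔A), site 14 (C↔A), site 15 (A↔T), site 18 (C↔T).
That gives 6 mismatches out of 18 aligned sites, so the Hamming distance is 6.

6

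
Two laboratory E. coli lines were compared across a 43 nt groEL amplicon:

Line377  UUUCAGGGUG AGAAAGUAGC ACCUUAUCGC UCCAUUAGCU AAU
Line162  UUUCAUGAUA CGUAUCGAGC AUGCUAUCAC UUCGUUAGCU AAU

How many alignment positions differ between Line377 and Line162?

Mismatches occur at site 6 (G/U), site 8 (G/A), site 10 (G/A), site 11 (A/C), site 13 (A/U), site 15 (A/U), site 16 (G/C), site 17 (U/G), site 22 (C/U), site 23 (C/G), site 24 (U/C), site 29 (G/A), site 32 (C/U), site 34 (A/G).
That gives 14 mismatches out of 43 aligned sites, so the Hamming distance is 14.

14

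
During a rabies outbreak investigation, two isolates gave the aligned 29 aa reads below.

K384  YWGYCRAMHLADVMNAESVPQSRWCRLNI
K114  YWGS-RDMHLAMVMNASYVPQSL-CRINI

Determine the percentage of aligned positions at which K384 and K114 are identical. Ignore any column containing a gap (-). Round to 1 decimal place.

74.1%

Excluding the 2 gap columns leaves 27 comparable sites.
The sequences differ at positions 4 (Y/S), 7 (A/D), 12 (D/M), 17 (E/S), 18 (S/Y), 23 (R/L), 27 (L/I).
20 of the 27 comparable sites match, so the percent identity is 20/27 × 100 = 74.1%.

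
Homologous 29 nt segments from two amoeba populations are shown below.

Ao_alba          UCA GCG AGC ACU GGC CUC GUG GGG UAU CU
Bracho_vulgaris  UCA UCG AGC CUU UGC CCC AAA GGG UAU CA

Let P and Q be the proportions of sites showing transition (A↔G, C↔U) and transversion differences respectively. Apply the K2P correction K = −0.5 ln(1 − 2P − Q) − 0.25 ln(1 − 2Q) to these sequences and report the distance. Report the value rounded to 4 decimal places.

The sequences differ at positions 4 (G/U, transversion), 10 (A/C, transversion), 11 (C/U, transition), 13 (G/U, transversion), 17 (U/C, transition), 19 (G/A, transition), 20 (U/A, transversion), 21 (G/A, transition), 29 (U/A, transversion).
Of the 9 differences, 4 transitions and 5 transversions over 29 sites: P = 4/29 = 0.137931, Q = 5/29 = 0.172414.
d = −0.5·ln(0.551724) − 0.25·ln(0.655172) = −0.5·(-0.594707) − 0.25·(-0.422857) = 0.4031.

0.4031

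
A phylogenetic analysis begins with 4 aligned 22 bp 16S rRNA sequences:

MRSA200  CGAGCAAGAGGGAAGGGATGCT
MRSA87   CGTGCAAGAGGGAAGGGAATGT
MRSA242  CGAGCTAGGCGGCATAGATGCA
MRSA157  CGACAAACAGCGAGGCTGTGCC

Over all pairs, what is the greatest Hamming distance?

Pairwise Hamming distances:
  MRSA200 vs MRSA87: 4
  MRSA200 vs MRSA242: 7
  MRSA200 vs MRSA157: 9
  MRSA87 vs MRSA242: 11
  MRSA87 vs MRSA157: 13
  MRSA242 vs MRSA157: 14
The largest is 14, between MRSA242 and MRSA157.

14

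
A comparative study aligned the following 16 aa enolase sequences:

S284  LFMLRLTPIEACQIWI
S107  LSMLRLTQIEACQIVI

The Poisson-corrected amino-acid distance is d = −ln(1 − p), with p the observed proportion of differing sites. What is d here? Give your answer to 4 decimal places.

0.2076

Differing sites — 2:F/S; 8:P/Q; 15:W/V.
p = 3/16 = 0.187500.
d = −ln(1 − 0.187500) = −ln(0.812500) = 0.2076.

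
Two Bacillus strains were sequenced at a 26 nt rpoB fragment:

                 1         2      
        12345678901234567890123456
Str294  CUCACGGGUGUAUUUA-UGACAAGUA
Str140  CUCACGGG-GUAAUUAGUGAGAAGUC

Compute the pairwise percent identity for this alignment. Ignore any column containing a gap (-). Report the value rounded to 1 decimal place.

Excluding the 2 gap columns leaves 24 comparable sites.
Differing sites — 13:U/A; 21:C/G; 26:A/C.
21 of the 24 comparable sites match, so the percent identity is 21/24 × 100 = 87.5%.

87.5%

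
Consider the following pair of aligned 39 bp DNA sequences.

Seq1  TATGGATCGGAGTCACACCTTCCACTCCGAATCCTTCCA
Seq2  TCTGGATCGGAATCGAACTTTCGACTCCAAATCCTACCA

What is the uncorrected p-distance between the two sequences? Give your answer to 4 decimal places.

Differing sites — 2:A/C; 12:G/A; 15:A/G; 16:C/A; 19:C/T; 23:C/G; 29:G/A; 36:T/A.
There are 8 differences over 39 sites, so p = 8/39 = 0.2051.

0.2051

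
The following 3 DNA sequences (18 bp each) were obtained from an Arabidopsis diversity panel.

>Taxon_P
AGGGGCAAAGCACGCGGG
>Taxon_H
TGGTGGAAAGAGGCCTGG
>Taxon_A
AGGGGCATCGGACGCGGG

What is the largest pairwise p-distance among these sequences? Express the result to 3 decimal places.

Pairwise Hamming distances:
  Taxon_P vs Taxon_H: 8
  Taxon_P vs Taxon_A: 3
  Taxon_H vs Taxon_A: 10
The largest is 10 mismatches, between Taxon_H and Taxon_A; p = 10/18 = 0.556.

0.556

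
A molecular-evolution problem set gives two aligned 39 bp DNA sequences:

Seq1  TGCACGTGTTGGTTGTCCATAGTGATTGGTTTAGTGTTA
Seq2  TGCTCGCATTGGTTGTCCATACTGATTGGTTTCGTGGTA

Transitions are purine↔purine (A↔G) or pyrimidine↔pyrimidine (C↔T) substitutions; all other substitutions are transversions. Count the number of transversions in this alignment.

Mismatches occur at site 4 (A↔T, transversion), site 7 (T↔C, transition), site 8 (G↔A, transition), site 22 (G↔C, transversion), site 33 (A↔C, transversion), site 37 (T↔G, transversion).
Of the 6 differences, 2 transitions and 4 transversions, so the answer is 4.

4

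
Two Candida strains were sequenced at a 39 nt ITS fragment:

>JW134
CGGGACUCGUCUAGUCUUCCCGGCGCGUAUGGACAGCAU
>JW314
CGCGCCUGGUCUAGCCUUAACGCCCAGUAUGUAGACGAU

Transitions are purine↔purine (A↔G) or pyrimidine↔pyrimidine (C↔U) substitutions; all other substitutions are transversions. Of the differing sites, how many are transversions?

12

Mismatches occur at site 3 (G↔C, transversion), site 5 (A↔C, transversion), site 8 (C↔G, transversion), site 15 (U↔C, transition), site 19 (C↔A, transversion), site 20 (C↔A, transversion), site 23 (G↔C, transversion), site 25 (G↔C, transversion), site 26 (C↔A, transversion), site 32 (G↔U, transversion), site 34 (C↔G, transversion), site 36 (G↔C, transversion), site 37 (C↔G, transversion).
Of the 13 differences, 1 transition and 12 transversions, so the answer is 12.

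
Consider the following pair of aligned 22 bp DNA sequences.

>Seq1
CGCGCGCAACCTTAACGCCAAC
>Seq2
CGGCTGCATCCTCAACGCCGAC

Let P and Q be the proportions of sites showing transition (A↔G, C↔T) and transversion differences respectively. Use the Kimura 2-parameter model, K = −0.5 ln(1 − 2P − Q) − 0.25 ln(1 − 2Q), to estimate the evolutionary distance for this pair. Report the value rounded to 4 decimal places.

The sequences differ at positions 3 (C/G, transversion), 4 (G/C, transversion), 5 (C/T, transition), 9 (A/T, transversion), 13 (T/C, transition), 20 (A/G, transition).
Of the 6 differences, 3 transitions and 3 transversions over 22 sites: P = 3/22 = 0.136364, Q = 3/22 = 0.136364.
d = −0.5·ln(0.590908) − 0.25·ln(0.727272) = −0.5·(-0.526095) − 0.25·(-0.318455) = 0.3427.

0.3427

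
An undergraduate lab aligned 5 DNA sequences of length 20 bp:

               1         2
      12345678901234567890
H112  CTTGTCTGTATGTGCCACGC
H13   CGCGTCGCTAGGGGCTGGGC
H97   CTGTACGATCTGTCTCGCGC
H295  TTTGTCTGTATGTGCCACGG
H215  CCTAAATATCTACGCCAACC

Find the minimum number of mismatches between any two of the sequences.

Pairwise Hamming distances:
  H112 vs H13: 9
  H112 vs H97: 9
  H112 vs H295: 2
  H112 vs H215: 10
  H13 vs H97: 12
  H13 vs H295: 11
  H13 vs H215: 15
  H97 vs H295: 11
  H97 vs H215: 12
  H295 vs H215: 12
The smallest is 2, between H112 and H295.

2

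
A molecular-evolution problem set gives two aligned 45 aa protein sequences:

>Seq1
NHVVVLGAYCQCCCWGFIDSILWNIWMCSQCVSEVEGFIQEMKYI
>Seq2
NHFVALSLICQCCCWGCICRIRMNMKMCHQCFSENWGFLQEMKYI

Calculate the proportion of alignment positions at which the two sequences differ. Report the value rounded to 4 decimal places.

0.3778

Mismatches occur at site 3 (V/F), site 5 (V/A), site 7 (G/S), site 8 (A/L), site 9 (Y/I), site 17 (F/C), site 19 (D/C), site 20 (S/R), site 22 (L/R), site 23 (W/M), site 25 (I/M), site 26 (W/K), site 29 (S/H), site 32 (V/F), site 35 (V/N), site 36 (E/W), site 39 (I/L).
There are 17 differences over 45 sites, so p = 17/45 = 0.3778.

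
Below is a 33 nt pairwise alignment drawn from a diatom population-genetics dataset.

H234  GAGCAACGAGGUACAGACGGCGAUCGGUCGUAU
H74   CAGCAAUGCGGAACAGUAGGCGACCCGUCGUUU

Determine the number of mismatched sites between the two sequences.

9

Differing sites — 1:G/C; 7:C/U; 9:A/C; 12:U/A; 17:A/U; 18:C/A; 24:U/C; 26:G/C; 32:A/U.
That gives 9 mismatches out of 33 aligned sites, so the Hamming distance is 9.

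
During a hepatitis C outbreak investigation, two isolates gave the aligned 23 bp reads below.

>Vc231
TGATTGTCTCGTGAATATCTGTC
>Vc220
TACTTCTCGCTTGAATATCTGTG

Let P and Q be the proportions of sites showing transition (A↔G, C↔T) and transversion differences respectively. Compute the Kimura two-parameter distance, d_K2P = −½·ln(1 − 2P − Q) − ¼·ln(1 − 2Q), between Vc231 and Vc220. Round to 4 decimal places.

0.3241

Differing sites — 2:G/A (Ti); 3:A/C (Tv); 6:G/C (Tv); 9:T/G (Tv); 11:G/T (Tv); 23:C/G (Tv).
Of the 6 differences, 1 transition and 5 transversions over 23 sites: P = 1/23 = 0.043478, Q = 5/23 = 0.217391.
d = −0.5·ln(0.695653) − 0.25·ln(0.565218) = −0.5·(-0.362904) − 0.25·(-0.570544) = 0.3241.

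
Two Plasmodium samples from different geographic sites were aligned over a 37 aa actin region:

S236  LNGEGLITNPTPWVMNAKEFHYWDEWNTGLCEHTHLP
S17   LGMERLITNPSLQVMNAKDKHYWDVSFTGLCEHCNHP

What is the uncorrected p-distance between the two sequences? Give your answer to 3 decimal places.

The sequences differ at positions 2 (N/G), 3 (G/M), 5 (G/R), 11 (T/S), 12 (P/L), 13 (W/Q), 19 (E/D), 20 (F/K), 25 (E/V), 26 (W/S), 27 (N/F), 34 (T/C), 35 (H/N), 36 (L/H).
There are 14 differences over 37 sites, so p = 14/37 = 0.378.

0.378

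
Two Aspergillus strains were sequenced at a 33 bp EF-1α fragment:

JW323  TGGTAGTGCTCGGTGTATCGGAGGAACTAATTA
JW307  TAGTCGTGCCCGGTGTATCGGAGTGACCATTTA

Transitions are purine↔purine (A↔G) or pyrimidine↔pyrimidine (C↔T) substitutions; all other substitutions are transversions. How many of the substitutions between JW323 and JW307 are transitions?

Differing sites — 2:G/A (Ti); 5:A/C (Tv); 10:T/C (Ti); 24:G/T (Tv); 25:A/G (Ti); 28:T/C (Ti); 30:A/T (Tv).
Of the 7 differences, 4 transitions and 3 transversions, so the answer is 4.

4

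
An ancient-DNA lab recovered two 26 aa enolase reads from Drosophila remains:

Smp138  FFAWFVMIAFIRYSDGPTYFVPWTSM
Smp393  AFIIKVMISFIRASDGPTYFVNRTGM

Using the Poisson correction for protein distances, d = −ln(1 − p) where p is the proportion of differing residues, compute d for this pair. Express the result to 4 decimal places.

Differing sites — 1:F/A; 3:A/I; 4:W/I; 5:F/K; 9:A/S; 13:Y/A; 22:P/N; 23:W/R; 25:S/G.
p = 9/26 = 0.346154.
d = −ln(1 − 0.346154) = −ln(0.653846) = 0.4249.

0.4249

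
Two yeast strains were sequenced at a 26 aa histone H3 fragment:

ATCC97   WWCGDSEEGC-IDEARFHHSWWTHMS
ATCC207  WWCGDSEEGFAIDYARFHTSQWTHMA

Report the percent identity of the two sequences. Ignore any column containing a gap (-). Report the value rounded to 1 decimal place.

Excluding the 1 gap column leaves 25 comparable sites.
Differing sites — 10:C/F; 14:E/Y; 19:H/T; 21:W/Q; 26:S/A.
20 of the 25 comparable sites match, so the percent identity is 20/25 × 100 = 80.0%.

80.0%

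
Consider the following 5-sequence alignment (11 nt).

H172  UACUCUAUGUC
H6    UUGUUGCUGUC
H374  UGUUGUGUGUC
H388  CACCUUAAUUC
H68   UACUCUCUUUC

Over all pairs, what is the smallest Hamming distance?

Pairwise Hamming distances:
  H172 vs H6: 5
  H172 vs H374: 4
  H172 vs H388: 5
  H172 vs H68: 2
  H6 vs H374: 5
  H6 vs H388: 8
  H6 vs H68: 5
  H374 vs H388: 8
  H374 vs H68: 5
  H388 vs H68: 5
The smallest is 2, between H172 and H68.

2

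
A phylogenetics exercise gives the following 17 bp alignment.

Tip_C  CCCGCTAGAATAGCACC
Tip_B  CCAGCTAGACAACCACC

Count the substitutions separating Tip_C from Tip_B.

The sequences differ at positions 3 (C/A), 10 (A/C), 11 (T/A), 13 (G/C).
That gives 4 mismatches out of 17 aligned sites, so the Hamming distance is 4.

4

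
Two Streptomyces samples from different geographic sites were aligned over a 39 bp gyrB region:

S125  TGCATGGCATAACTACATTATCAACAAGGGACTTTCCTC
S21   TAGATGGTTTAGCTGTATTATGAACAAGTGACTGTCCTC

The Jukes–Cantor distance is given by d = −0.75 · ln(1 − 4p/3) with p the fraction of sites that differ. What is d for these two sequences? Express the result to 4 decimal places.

0.3138

Differing sites — 2:G/A; 3:C/G; 8:C/T; 9:A/T; 12:A/G; 15:A/G; 16:C/T; 22:C/G; 29:G/T; 34:T/G.
p = 10/39 = 0.256410.
d = −0.75 · ln(1 − (4/3)·0.256410) = −0.75 · ln(0.658120) = −0.75 · (-0.418368) = 0.3138.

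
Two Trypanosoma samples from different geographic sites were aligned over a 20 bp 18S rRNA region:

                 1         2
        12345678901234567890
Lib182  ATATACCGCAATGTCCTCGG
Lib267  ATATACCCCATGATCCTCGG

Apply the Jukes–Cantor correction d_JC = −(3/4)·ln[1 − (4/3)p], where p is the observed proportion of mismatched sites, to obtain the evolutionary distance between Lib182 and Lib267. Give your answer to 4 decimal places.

0.2326

Mismatches occur at site 8 (G/C), site 11 (A/T), site 12 (T/G), site 13 (G/A).
p = 4/20 = 0.200000.
d = −0.75 · ln(1 − (4/3)·0.200000) = −0.75 · ln(0.733333) = −0.75 · (-0.310155) = 0.2326.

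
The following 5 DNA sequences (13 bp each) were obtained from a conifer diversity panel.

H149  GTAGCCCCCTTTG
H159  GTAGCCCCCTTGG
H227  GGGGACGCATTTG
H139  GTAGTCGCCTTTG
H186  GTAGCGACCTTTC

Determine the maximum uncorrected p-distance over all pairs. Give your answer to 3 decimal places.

0.538

Pairwise Hamming distances:
  H149 vs H159: 1
  H149 vs H227: 5
  H149 vs H139: 2
  H149 vs H186: 3
  H159 vs H227: 6
  H159 vs H139: 3
  H159 vs H186: 4
  H227 vs H139: 4
  H227 vs H186: 7
  H139 vs H186: 4
The largest is 7 mismatches, between H227 and H186; p = 7/13 = 0.538.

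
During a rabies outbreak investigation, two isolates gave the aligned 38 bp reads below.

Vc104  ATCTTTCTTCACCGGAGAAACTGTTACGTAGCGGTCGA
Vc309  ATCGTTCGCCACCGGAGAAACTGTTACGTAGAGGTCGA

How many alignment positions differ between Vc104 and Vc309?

Differing sites — 4:T/G; 8:T/G; 9:T/C; 32:C/A.
That gives 4 mismatches out of 38 aligned sites, so the Hamming distance is 4.

4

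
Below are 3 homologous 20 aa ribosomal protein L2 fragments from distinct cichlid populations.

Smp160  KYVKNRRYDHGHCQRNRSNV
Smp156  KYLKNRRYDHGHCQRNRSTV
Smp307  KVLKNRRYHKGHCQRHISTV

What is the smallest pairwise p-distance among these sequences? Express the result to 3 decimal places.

0.100

Pairwise Hamming distances:
  Smp160 vs Smp156: 2
  Smp160 vs Smp307: 7
  Smp156 vs Smp307: 5
The smallest is 2 mismatches, between Smp160 and Smp156; p = 2/20 = 0.100.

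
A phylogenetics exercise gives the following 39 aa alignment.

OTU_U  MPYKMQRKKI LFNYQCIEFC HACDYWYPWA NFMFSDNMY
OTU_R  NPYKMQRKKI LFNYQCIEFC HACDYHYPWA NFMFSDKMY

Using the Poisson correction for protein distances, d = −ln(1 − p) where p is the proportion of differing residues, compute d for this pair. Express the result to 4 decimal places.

0.0800

Mismatches occur at site 1 (M/N), site 26 (W/H), site 37 (N/K).
p = 3/39 = 0.076923.
d = −ln(1 − 0.076923) = −ln(0.923077) = 0.0800.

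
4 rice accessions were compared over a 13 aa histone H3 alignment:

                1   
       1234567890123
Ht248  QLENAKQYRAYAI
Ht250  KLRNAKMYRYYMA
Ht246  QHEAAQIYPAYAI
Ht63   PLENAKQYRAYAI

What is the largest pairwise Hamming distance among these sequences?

10

Pairwise Hamming distances:
  Ht248 vs Ht250: 6
  Ht248 vs Ht246: 5
  Ht248 vs Ht63: 1
  Ht250 vs Ht246: 10
  Ht250 vs Ht63: 6
  Ht246 vs Ht63: 6
The largest is 10, between Ht250 and Ht246.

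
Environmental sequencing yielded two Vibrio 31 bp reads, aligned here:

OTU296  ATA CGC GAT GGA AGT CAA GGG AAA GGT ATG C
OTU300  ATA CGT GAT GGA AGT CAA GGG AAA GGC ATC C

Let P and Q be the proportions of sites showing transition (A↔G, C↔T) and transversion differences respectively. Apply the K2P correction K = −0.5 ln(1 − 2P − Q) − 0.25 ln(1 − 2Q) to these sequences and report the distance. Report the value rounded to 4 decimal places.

0.1046

Mismatches occur at site 6 (C/T, transition), site 27 (T/C, transition), site 30 (G/C, transversion).
Of the 3 differences, 2 transitions and 1 transversion over 31 sites: P = 2/31 = 0.064516, Q = 1/31 = 0.032258.
d = −0.5·ln(0.838710) − 0.25·ln(0.935484) = −0.5·(-0.175890) − 0.25·(-0.066691) = 0.1046.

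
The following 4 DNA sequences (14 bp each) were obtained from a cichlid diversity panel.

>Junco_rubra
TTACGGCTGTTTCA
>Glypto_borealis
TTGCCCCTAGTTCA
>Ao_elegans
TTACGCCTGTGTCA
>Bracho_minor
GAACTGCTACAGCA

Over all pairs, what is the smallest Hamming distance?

Pairwise Hamming distances:
  Junco_rubra vs Glypto_borealis: 5
  Junco_rubra vs Ao_elegans: 2
  Junco_rubra vs Bracho_minor: 7
  Glypto_borealis vs Ao_elegans: 5
  Glypto_borealis vs Bracho_minor: 8
  Ao_elegans vs Bracho_minor: 8
The smallest is 2, between Junco_rubra and Ao_elegans.

2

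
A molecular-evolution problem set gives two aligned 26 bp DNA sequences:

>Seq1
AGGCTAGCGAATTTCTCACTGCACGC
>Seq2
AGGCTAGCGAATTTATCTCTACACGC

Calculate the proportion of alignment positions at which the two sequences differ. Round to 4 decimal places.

0.1154

Differing sites — 15:C/A; 18:A/T; 21:G/A.
There are 3 differences over 26 sites, so p = 3/26 = 0.1154.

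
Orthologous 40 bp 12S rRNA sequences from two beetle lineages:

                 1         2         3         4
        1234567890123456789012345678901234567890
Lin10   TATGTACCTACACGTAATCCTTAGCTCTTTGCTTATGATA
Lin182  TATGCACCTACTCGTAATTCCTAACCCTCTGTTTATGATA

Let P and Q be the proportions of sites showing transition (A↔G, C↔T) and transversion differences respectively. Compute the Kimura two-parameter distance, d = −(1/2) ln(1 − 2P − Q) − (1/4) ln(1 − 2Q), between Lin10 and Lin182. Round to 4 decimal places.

0.2478

Mismatches occur at site 5 (T↔C, transition), site 12 (A↔T, transversion), site 19 (C↔T, transition), site 21 (T↔C, transition), site 24 (G↔A, transition), site 26 (T↔C, transition), site 29 (T↔C, transition), site 32 (C↔T, transition).
Of the 8 differences, 7 transitions and 1 transversion over 40 sites: P = 7/40 = 0.175000, Q = 1/40 = 0.025000.
d = −0.5·ln(0.625000) − 0.25·ln(0.950000) = −0.5·(-0.470004) − 0.25·(-0.051293) = 0.2478.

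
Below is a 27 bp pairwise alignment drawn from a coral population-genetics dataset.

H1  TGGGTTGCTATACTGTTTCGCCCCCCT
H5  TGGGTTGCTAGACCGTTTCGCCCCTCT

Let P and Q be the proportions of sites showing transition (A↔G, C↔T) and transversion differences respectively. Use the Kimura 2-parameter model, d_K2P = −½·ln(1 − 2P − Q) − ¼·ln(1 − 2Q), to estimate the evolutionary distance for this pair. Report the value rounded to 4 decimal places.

The sequences differ at positions 11 (T/G, transversion), 14 (T/C, transition), 25 (C/T, transition).
Of the 3 differences, 2 transitions and 1 transversion over 27 sites: P = 2/27 = 0.074074, Q = 1/27 = 0.037037.
d = −0.5·ln(0.814815) − 0.25·ln(0.925926) = −0.5·(-0.204794) − 0.25·(-0.076961) = 0.1216.

0.1216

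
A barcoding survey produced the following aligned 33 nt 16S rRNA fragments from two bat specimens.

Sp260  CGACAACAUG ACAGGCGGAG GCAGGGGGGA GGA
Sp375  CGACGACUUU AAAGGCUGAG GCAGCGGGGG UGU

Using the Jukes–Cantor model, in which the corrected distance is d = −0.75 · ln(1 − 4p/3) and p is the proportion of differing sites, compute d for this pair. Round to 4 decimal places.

Mismatches occur at site 5 (A↔G), site 8 (A↔U), site 10 (G↔U), site 12 (C↔A), site 17 (G↔U), site 25 (G↔C), site 30 (A↔G), site 31 (G↔U), site 33 (A↔U).
p = 9/33 = 0.272727.
d = −0.75 · ln(1 − (4/3)·0.272727) = −0.75 · ln(0.636364) = −0.75 · (-0.451985) = 0.3390.

0.3390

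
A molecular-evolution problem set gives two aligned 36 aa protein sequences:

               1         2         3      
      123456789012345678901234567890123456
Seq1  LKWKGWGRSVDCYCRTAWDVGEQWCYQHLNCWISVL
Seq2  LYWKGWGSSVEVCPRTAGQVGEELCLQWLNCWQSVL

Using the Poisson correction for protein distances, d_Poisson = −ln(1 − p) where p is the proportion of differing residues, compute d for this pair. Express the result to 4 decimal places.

The sequences differ at positions 2 (K/Y), 8 (R/S), 11 (D/E), 12 (C/V), 13 (Y/C), 14 (C/P), 18 (W/G), 19 (D/Q), 23 (Q/E), 24 (W/L), 26 (Y/L), 28 (H/W), 33 (I/Q).
p = 13/36 = 0.361111.
d = −ln(1 − 0.361111) = −ln(0.638889) = 0.4480.

0.4480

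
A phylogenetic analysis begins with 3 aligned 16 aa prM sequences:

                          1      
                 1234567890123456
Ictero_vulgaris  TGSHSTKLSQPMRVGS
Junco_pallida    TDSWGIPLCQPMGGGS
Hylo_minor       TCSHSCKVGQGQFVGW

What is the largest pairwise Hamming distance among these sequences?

Pairwise Hamming distances:
  Ictero_vulgaris vs Junco_pallida: 8
  Ictero_vulgaris vs Hylo_minor: 8
  Junco_pallida vs Hylo_minor: 12
The largest is 12, between Junco_pallida and Hylo_minor.

12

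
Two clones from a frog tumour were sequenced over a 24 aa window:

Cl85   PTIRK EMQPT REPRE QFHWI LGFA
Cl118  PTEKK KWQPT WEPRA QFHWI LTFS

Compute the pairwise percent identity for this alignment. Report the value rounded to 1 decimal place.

66.7%

The sequences differ at positions 3 (I/E), 4 (R/K), 6 (E/K), 7 (M/W), 11 (R/W), 15 (E/A), 22 (G/T), 24 (A/S).
16 of the 24 sites match, so the percent identity is 16/24 × 100 = 66.7%.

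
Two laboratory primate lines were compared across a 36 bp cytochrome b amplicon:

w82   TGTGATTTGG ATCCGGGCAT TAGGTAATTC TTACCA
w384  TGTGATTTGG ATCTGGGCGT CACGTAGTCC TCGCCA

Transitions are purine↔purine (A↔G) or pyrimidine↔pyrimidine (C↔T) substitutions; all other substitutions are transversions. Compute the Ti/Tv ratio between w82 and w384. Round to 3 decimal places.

7.000

Mismatches occur at site 14 (C/T, transition), site 19 (A/G, transition), site 21 (T/C, transition), site 23 (G/C, transversion), site 27 (A/G, transition), site 29 (T/C, transition), site 32 (T/C, transition), site 33 (A/G, transition).
Of the 8 differences, 7 transitions and 1 transversion, so Ti/Tv = 7/1 = 7.000.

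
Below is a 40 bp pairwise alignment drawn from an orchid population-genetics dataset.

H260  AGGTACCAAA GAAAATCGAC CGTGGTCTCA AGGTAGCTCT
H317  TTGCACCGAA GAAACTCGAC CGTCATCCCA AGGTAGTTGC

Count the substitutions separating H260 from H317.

11

Differing sites — 1:A/T; 2:G/T; 4:T/C; 8:A/G; 15:A/C; 24:G/C; 25:G/A; 28:T/C; 37:C/T; 39:C/G; 40:T/C.
That gives 11 mismatches out of 40 aligned sites, so the Hamming distance is 11.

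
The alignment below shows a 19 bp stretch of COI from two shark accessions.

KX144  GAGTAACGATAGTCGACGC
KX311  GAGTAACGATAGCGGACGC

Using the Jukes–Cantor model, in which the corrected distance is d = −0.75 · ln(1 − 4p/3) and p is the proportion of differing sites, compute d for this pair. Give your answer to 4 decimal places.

Mismatches occur at site 13 (T/C), site 14 (C/G).
p = 2/19 = 0.105263.
d = −0.75 · ln(1 − (4/3)·0.105263) = −0.75 · ln(0.859649) = −0.75 · (-0.151231) = 0.1134.

0.1134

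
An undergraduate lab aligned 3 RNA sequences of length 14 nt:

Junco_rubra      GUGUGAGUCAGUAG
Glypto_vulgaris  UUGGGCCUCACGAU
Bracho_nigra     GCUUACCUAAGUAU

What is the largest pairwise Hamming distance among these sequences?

8

Pairwise Hamming distances:
  Junco_rubra vs Glypto_vulgaris: 7
  Junco_rubra vs Bracho_nigra: 7
  Glypto_vulgaris vs Bracho_nigra: 8
The largest is 8, between Glypto_vulgaris and Bracho_nigra.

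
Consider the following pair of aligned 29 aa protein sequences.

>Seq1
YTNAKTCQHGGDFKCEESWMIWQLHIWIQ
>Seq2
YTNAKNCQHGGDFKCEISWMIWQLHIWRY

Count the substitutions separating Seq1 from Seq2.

Mismatches occur at site 6 (T↔N), site 17 (E↔I), site 28 (I↔R), site 29 (Q↔Y).
That gives 4 mismatches out of 29 aligned sites, so the Hamming distance is 4.

4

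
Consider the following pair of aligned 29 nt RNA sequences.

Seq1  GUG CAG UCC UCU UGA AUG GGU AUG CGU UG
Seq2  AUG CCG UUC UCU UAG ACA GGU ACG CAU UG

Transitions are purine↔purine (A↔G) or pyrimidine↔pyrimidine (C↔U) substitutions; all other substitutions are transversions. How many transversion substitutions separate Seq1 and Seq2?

1

Mismatches occur at site 1 (G↔A, transition), site 5 (A↔C, transversion), site 8 (C↔U, transition), site 14 (G↔A, transition), site 15 (A↔G, transition), site 17 (U↔C, transition), site 18 (G↔A, transition), site 23 (U↔C, transition), site 26 (G↔A, transition).
Of the 9 differences, 8 transitions and 1 transversion, so the answer is 1.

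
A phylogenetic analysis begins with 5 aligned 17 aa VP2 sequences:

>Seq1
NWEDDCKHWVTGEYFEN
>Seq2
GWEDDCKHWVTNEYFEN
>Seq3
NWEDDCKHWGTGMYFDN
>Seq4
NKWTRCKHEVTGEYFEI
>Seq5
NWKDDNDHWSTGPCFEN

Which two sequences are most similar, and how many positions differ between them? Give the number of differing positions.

Pairwise Hamming distances:
  Seq1 vs Seq2: 2
  Seq1 vs Seq3: 3
  Seq1 vs Seq4: 6
  Seq1 vs Seq5: 6
  Seq2 vs Seq3: 5
  Seq2 vs Seq4: 8
  Seq2 vs Seq5: 8
  Seq3 vs Seq4: 9
  Seq3 vs Seq5: 7
  Seq4 vs Seq5: 11
The smallest is 2, between Seq1 and Seq2.

2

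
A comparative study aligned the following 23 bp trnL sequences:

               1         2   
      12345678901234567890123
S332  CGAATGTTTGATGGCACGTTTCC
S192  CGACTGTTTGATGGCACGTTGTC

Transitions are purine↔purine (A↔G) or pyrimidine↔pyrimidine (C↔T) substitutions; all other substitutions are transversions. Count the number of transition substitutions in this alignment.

Mismatches occur at site 4 (A/C, transversion), site 21 (T/G, transversion), site 22 (C/T, transition).
Of the 3 differences, 1 transition and 2 transversions, so the answer is 1.

1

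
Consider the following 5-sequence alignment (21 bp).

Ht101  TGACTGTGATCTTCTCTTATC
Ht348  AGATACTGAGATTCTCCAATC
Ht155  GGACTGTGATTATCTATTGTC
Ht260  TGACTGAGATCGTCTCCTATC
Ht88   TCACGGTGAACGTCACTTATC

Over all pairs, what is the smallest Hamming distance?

Pairwise Hamming distances:
  Ht101 vs Ht348: 8
  Ht101 vs Ht155: 5
  Ht101 vs Ht260: 3
  Ht101 vs Ht88: 5
  Ht348 vs Ht155: 11
  Ht348 vs Ht260: 9
  Ht348 vs Ht88: 11
  Ht155 vs Ht260: 7
  Ht155 vs Ht88: 9
  Ht260 vs Ht88: 6
The smallest is 3, between Ht101 and Ht260.

3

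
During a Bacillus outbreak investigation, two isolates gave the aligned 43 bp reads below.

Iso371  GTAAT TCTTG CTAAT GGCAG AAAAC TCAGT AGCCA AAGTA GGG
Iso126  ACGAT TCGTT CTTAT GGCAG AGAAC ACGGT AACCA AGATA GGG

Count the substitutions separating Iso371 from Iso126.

12

Differing sites — 1:G/A; 2:T/C; 3:A/G; 8:T/G; 10:G/T; 13:A/T; 22:A/G; 26:T/A; 28:A/G; 32:G/A; 37:A/G; 38:G/A.
That gives 12 mismatches out of 43 aligned sites, so the Hamming distance is 12.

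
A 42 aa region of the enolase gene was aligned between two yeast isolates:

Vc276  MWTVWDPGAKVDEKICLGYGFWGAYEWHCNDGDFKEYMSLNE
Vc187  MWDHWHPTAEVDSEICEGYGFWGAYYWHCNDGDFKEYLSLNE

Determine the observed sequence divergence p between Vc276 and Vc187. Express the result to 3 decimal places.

0.238

Mismatches occur at site 3 (T↔D), site 4 (V↔H), site 6 (D↔H), site 8 (G↔T), site 10 (K↔E), site 13 (E↔S), site 14 (K↔E), site 17 (L↔E), site 26 (E↔Y), site 38 (M↔L).
There are 10 differences over 42 sites, so p = 10/42 = 0.238.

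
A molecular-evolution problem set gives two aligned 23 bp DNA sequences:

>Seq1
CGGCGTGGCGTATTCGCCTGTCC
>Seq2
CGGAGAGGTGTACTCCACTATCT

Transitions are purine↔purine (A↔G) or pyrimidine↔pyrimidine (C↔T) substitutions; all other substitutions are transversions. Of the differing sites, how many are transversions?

Differing sites — 4:C/A (Tv); 6:T/A (Tv); 9:C/T (Ti); 13:T/C (Ti); 16:G/C (Tv); 17:C/A (Tv); 20:G/A (Ti); 23:C/T (Ti).
Of the 8 differences, 4 transitions and 4 transversions, so the answer is 4.

4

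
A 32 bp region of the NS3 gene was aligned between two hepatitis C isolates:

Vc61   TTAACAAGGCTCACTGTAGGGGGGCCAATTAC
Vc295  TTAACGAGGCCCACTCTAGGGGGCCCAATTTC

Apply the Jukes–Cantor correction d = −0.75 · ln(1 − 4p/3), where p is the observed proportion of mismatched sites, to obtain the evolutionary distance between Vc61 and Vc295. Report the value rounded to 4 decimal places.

Differing sites — 6:A/G; 11:T/C; 16:G/C; 24:G/C; 31:A/T.
p = 5/32 = 0.156250.
d = −0.75 · ln(1 − (4/3)·0.156250) = −0.75 · ln(0.791667) = −0.75 · (-0.233614) = 0.1752.

0.1752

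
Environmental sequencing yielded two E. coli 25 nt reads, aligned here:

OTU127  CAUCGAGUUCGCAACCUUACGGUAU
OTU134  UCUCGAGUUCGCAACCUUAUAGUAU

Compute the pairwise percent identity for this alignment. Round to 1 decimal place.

84.0%

The sequences differ at positions 1 (C/U), 2 (A/C), 20 (C/U), 21 (G/A).
21 of the 25 sites match, so the percent identity is 21/25 × 100 = 84.0%.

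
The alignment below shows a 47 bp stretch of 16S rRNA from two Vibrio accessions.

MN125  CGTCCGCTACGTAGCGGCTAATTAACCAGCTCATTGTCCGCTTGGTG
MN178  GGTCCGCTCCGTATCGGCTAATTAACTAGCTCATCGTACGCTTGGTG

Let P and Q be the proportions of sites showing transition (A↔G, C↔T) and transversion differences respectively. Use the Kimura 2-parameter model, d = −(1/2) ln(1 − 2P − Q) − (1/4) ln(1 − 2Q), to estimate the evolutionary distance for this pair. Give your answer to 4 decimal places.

Mismatches occur at site 1 (C↔G, transversion), site 9 (A↔C, transversion), site 14 (G↔T, transversion), site 27 (C↔T, transition), site 35 (T↔C, transition), site 38 (C↔A, transversion).
Of the 6 differences, 2 transitions and 4 transversions over 47 sites: P = 2/47 = 0.042553, Q = 4/47 = 0.085106.
d = −0.5·ln(0.829788) − 0.25·ln(0.829788) = −0.5·(-0.186585) − 0.25·(-0.186585) = 0.1399.

0.1399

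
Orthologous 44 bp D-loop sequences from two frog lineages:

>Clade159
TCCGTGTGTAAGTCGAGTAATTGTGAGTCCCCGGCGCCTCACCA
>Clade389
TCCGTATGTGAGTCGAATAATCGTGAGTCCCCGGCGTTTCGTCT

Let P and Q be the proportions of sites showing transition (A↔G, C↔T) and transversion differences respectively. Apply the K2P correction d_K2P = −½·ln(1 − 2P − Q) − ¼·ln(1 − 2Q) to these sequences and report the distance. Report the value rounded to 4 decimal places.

0.2558

Mismatches occur at site 6 (G→A, transition), site 10 (A→G, transition), site 17 (G→A, transition), site 22 (T→C, transition), site 37 (C→T, transition), site 38 (C→T, transition), site 41 (A→G, transition), site 42 (C→T, transition), site 44 (A→T, transversion).
Of the 9 differences, 8 transitions and 1 transversion over 44 sites: P = 8/44 = 0.181818, Q = 1/44 = 0.022727.
d = −0.5·ln(0.613637) − 0.25·ln(0.954546) = −0.5·(-0.488352) − 0.25·(-0.046519) = 0.2558.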